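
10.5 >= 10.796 False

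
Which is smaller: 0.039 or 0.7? 0.039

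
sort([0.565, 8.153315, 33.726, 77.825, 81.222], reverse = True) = [81.222, 77.825, 33.726, 8.153315, 0.565]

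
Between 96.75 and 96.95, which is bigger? 96.95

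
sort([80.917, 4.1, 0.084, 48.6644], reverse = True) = [80.917, 48.6644, 4.1, 0.084]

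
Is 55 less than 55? No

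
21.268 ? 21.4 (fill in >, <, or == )<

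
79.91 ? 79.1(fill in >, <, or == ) >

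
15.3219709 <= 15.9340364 True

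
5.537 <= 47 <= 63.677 True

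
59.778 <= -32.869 False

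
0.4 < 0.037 False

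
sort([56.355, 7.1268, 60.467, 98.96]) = [7.1268, 56.355, 60.467, 98.96]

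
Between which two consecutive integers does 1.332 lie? 1 and 2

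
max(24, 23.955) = 24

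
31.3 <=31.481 True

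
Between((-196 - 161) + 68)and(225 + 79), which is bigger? (225 + 79)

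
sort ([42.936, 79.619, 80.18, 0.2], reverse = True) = [80.18, 79.619, 42.936, 0.2]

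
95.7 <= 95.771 True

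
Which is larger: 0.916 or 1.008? 1.008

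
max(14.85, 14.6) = 14.85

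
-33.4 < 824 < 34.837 False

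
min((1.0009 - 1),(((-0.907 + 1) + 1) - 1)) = 0.0009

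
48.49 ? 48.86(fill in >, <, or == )<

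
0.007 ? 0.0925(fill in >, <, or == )<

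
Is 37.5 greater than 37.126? Yes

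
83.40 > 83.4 False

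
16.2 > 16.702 False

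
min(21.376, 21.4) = 21.376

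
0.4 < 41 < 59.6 True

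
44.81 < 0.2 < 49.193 False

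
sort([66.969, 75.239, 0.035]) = [0.035, 66.969, 75.239]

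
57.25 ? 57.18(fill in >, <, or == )>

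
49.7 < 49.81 True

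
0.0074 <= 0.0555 True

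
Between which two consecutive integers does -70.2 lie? -71 and -70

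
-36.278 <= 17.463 True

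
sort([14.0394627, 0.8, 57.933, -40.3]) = [-40.3, 0.8, 14.0394627, 57.933]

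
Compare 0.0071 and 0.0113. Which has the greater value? 0.0113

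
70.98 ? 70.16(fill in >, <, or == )>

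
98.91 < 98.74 False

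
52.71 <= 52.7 False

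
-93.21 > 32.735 False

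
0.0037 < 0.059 True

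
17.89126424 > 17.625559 True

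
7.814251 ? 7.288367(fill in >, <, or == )>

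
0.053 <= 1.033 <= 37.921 True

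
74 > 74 False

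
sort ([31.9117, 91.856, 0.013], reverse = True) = [91.856, 31.9117, 0.013]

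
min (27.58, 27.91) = 27.58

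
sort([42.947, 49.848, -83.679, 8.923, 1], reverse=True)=[49.848, 42.947, 8.923, 1, -83.679]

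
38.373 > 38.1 True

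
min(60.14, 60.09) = 60.09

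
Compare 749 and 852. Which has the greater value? 852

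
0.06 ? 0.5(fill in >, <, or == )<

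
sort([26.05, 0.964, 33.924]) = [0.964, 26.05, 33.924]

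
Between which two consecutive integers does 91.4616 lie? 91 and 92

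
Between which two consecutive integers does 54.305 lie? 54 and 55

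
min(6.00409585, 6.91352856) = 6.00409585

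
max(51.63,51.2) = 51.63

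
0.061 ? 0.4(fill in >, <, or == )<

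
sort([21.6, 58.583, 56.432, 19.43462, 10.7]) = [10.7, 19.43462, 21.6, 56.432, 58.583]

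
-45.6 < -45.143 True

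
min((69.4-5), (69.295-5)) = 64.295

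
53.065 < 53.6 True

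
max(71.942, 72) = 72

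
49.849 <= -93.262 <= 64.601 False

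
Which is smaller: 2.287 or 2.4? 2.287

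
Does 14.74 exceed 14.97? No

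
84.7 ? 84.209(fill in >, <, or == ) >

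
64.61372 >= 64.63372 False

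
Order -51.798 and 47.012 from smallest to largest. -51.798, 47.012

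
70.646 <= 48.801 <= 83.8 False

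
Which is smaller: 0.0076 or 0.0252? 0.0076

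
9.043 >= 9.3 False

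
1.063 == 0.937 False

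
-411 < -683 False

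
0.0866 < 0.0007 False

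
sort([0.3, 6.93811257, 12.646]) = [0.3, 6.93811257, 12.646]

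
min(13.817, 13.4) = 13.4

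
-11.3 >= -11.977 True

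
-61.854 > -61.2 False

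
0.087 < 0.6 True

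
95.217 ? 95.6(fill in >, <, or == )<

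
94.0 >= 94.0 True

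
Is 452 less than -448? No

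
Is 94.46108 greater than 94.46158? No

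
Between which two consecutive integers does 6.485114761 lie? 6 and 7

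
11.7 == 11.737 False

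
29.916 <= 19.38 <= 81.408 False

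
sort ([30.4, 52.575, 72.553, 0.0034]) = [0.0034, 30.4, 52.575, 72.553]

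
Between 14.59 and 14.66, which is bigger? 14.66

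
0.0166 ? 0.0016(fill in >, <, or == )>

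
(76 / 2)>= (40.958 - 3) True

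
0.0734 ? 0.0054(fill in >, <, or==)>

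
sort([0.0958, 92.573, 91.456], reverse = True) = [92.573, 91.456, 0.0958]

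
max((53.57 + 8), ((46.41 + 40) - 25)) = 61.57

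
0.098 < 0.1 True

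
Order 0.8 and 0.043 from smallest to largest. 0.043, 0.8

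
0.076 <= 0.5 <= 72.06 True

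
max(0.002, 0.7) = 0.7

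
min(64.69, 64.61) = 64.61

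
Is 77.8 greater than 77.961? No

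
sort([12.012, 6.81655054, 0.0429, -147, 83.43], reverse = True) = [83.43, 12.012, 6.81655054, 0.0429, -147]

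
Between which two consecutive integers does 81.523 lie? 81 and 82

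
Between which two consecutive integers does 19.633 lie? 19 and 20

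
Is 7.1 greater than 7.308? No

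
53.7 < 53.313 False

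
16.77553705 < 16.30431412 False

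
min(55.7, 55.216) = 55.216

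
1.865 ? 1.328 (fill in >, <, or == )>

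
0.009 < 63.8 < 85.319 True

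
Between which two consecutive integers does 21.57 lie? 21 and 22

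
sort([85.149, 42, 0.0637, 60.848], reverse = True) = [85.149, 60.848, 42, 0.0637]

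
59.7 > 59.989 False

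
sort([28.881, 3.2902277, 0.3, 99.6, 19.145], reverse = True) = [99.6, 28.881, 19.145, 3.2902277, 0.3]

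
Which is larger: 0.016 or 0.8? 0.8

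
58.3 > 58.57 False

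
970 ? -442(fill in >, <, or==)>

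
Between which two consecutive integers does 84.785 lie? 84 and 85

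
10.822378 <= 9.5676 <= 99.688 False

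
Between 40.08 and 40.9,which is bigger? 40.9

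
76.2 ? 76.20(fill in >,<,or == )==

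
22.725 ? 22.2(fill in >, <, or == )>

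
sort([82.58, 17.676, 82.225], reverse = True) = [82.58, 82.225, 17.676]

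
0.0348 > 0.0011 True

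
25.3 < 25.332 True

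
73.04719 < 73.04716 False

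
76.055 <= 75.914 False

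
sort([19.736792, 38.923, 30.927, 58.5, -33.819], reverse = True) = [58.5, 38.923, 30.927, 19.736792, -33.819]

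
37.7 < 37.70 False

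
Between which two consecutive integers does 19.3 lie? 19 and 20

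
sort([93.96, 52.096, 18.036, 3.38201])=[3.38201, 18.036, 52.096, 93.96]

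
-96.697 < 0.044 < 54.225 True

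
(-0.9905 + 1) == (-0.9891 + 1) False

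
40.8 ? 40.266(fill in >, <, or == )>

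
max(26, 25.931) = 26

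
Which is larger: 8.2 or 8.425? 8.425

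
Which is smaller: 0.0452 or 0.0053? 0.0053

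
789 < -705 False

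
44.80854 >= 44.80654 True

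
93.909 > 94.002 False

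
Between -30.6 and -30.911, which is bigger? -30.6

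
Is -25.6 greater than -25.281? No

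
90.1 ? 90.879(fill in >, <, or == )<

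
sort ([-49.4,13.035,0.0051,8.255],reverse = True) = [13.035,8.255,0.0051,-49.4]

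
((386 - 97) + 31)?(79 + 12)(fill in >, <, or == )>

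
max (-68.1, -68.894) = -68.1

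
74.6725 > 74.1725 True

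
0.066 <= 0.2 True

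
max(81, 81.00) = 81.00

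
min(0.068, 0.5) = 0.068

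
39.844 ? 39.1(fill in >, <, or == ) >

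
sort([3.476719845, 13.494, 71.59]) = [3.476719845, 13.494, 71.59]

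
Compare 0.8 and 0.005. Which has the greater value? 0.8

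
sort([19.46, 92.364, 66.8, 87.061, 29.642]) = [19.46, 29.642, 66.8, 87.061, 92.364]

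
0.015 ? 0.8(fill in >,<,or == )<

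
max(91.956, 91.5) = 91.956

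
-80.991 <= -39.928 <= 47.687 True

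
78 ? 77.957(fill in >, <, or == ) >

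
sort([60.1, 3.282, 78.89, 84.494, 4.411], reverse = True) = [84.494, 78.89, 60.1, 4.411, 3.282]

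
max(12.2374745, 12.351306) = 12.351306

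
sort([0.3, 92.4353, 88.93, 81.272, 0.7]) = [0.3, 0.7, 81.272, 88.93, 92.4353]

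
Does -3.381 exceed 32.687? No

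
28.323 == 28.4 False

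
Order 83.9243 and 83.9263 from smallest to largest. 83.9243,83.9263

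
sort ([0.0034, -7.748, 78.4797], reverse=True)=[78.4797, 0.0034, -7.748]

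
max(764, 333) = 764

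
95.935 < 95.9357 True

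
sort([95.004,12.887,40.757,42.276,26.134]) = [12.887,26.134,40.757,42.276,95.004]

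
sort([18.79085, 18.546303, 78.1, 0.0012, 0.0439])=[0.0012, 0.0439, 18.546303, 18.79085, 78.1]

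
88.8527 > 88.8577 False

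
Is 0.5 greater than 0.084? Yes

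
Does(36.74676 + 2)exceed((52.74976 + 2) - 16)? No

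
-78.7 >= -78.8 True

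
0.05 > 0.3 False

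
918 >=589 True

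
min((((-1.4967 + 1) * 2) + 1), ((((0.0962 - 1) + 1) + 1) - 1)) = 0.0066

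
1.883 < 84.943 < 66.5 False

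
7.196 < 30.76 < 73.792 True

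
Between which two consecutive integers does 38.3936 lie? 38 and 39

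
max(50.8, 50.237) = 50.8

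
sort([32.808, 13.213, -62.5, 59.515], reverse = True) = [59.515, 32.808, 13.213, -62.5]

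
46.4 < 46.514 True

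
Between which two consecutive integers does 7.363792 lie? 7 and 8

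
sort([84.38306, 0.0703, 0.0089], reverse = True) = [84.38306, 0.0703, 0.0089]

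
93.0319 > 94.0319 False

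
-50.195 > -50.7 True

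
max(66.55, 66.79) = 66.79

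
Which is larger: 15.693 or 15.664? 15.693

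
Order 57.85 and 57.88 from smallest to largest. 57.85, 57.88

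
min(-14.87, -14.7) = -14.87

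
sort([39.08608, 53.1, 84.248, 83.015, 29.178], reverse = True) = [84.248, 83.015, 53.1, 39.08608, 29.178]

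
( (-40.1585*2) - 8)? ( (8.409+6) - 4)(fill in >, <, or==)<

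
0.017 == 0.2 False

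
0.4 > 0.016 True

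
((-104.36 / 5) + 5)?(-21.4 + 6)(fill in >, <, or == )<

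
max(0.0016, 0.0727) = 0.0727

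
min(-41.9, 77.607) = -41.9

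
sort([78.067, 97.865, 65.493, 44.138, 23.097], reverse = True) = [97.865, 78.067, 65.493, 44.138, 23.097]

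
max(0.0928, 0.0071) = 0.0928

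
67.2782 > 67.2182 True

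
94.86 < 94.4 False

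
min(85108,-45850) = -45850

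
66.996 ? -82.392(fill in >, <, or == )>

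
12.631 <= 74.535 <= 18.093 False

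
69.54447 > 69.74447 False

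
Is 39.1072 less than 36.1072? No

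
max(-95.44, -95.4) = -95.4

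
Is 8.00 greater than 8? No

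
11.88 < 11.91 True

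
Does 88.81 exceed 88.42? Yes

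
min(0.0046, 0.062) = 0.0046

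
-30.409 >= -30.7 True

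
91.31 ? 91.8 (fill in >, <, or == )<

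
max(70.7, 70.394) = 70.7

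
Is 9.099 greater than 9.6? No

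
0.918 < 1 True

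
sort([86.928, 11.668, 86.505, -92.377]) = [-92.377, 11.668, 86.505, 86.928]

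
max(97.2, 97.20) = 97.20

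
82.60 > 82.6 False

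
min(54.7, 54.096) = 54.096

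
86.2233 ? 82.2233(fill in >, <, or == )>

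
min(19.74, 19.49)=19.49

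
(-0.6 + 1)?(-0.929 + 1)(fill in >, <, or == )>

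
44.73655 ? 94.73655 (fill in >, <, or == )<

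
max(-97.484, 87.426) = 87.426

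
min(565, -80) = -80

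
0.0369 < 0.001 False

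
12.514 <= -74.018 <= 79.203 False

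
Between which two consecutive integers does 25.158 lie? 25 and 26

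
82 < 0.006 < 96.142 False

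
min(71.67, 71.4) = 71.4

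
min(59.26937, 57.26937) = 57.26937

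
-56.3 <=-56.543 False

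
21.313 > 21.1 True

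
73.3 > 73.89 False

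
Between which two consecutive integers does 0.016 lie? 0 and 1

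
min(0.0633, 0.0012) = 0.0012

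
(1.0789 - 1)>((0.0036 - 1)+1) True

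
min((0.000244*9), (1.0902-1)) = 0.002196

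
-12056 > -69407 True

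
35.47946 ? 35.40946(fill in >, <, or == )>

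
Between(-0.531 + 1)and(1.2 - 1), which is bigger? (-0.531 + 1)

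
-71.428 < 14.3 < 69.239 True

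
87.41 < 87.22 False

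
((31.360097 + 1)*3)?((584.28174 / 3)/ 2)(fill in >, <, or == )<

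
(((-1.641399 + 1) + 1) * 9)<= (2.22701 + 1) False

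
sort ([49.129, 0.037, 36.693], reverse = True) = [49.129, 36.693, 0.037]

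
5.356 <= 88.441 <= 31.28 False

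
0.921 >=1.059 False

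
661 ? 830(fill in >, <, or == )<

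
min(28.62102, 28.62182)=28.62102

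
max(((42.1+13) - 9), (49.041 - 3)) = 46.1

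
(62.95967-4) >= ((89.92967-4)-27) True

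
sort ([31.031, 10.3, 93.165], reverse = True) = [93.165, 31.031, 10.3]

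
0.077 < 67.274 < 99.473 True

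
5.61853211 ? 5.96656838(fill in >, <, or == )<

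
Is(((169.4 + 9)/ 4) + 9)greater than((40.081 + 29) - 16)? Yes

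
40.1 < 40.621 True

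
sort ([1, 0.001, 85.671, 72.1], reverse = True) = [85.671, 72.1, 1, 0.001]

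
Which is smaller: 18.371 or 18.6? 18.371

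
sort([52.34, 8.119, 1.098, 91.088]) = [1.098, 8.119, 52.34, 91.088]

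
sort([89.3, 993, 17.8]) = [17.8, 89.3, 993]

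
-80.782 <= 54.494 True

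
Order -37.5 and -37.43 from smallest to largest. -37.5, -37.43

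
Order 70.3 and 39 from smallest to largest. 39, 70.3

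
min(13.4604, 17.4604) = 13.4604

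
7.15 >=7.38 False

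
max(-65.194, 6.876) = 6.876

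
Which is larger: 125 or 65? 125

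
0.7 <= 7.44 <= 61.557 True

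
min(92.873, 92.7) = 92.7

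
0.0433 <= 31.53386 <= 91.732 True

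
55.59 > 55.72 False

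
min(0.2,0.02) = 0.02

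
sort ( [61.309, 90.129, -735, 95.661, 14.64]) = [-735, 14.64, 61.309, 90.129, 95.661]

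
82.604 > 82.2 True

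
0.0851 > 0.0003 True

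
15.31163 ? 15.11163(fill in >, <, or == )>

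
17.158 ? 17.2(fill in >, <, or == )<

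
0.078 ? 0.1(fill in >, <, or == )<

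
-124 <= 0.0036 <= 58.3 True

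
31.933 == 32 False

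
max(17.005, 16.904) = 17.005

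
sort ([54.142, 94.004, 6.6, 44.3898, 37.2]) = [6.6, 37.2, 44.3898, 54.142, 94.004]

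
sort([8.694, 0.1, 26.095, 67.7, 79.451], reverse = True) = [79.451, 67.7, 26.095, 8.694, 0.1]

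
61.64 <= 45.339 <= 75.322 False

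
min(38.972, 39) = 38.972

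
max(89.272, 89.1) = 89.272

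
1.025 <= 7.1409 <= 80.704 True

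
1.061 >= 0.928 True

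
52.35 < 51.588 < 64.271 False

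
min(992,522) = 522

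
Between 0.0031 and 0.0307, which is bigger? 0.0307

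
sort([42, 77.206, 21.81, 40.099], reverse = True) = [77.206, 42, 40.099, 21.81]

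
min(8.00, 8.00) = 8.00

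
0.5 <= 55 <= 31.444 False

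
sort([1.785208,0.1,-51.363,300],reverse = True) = [300,1.785208,0.1,-51.363]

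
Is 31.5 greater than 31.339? Yes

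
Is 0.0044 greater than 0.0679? No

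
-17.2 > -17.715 True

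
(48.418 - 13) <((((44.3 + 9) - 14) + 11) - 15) False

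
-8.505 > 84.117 False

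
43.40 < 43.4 False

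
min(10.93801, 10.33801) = 10.33801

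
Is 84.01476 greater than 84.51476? No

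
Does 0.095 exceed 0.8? No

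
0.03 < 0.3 True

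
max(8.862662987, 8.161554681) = 8.862662987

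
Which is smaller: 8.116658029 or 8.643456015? 8.116658029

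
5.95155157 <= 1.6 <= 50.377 False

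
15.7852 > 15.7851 True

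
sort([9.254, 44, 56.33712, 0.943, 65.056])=[0.943, 9.254, 44, 56.33712, 65.056]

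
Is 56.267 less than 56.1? No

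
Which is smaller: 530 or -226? -226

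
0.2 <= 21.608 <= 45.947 True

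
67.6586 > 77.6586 False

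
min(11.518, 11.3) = 11.3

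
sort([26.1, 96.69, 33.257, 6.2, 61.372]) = [6.2, 26.1, 33.257, 61.372, 96.69]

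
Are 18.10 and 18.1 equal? Yes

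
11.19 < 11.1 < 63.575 False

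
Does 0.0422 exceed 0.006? Yes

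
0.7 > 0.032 True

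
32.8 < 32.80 False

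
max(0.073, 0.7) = 0.7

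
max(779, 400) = 779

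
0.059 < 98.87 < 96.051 False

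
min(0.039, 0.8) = 0.039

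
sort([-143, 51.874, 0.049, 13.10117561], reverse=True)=[51.874, 13.10117561, 0.049, -143]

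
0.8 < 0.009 False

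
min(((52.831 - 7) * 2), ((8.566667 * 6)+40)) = 91.400002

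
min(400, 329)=329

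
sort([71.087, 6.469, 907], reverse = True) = [907, 71.087, 6.469]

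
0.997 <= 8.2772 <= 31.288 True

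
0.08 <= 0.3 True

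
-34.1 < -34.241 False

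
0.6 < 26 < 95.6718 True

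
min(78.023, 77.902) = 77.902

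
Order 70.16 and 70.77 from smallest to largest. 70.16, 70.77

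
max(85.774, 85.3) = 85.774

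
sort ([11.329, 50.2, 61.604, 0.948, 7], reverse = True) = [61.604, 50.2, 11.329, 7, 0.948]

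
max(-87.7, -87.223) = -87.223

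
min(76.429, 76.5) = 76.429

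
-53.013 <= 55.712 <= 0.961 False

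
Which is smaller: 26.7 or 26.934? 26.7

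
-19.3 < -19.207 True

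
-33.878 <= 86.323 True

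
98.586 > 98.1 True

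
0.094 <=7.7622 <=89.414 True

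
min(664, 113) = 113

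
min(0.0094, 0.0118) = 0.0094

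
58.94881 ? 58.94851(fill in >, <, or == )>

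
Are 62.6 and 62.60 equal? Yes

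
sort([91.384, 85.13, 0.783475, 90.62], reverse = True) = [91.384, 90.62, 85.13, 0.783475]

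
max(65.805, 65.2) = 65.805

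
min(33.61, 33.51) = 33.51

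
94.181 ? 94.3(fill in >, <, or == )<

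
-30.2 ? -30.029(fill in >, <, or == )<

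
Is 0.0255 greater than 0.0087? Yes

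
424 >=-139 True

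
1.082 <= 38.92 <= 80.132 True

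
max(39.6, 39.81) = 39.81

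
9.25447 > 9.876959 False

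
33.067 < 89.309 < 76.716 False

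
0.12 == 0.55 False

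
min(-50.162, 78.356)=-50.162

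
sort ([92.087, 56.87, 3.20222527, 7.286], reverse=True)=[92.087, 56.87, 7.286, 3.20222527]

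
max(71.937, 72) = 72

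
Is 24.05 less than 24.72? Yes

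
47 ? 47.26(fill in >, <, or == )<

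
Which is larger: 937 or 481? 937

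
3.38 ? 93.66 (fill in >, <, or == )<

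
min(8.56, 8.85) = 8.56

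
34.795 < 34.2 False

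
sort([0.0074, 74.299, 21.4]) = [0.0074, 21.4, 74.299]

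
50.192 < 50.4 True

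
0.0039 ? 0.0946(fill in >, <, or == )<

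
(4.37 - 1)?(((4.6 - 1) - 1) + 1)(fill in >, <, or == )<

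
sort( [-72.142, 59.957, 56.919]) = [-72.142, 56.919, 59.957]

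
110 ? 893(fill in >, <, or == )<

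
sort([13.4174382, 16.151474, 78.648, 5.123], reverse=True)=[78.648, 16.151474, 13.4174382, 5.123]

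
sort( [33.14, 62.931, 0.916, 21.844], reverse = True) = [62.931, 33.14, 21.844, 0.916]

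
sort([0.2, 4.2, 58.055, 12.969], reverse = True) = [58.055, 12.969, 4.2, 0.2]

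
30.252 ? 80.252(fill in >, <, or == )<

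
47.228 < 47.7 True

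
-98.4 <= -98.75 False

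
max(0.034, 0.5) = 0.5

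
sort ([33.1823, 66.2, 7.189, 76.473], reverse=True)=[76.473, 66.2, 33.1823, 7.189]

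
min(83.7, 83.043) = 83.043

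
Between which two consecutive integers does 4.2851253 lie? 4 and 5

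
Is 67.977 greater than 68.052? No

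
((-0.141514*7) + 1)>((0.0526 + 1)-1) False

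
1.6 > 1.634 False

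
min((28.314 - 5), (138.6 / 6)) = 23.1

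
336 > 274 True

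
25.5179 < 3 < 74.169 False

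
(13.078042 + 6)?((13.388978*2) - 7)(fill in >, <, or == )<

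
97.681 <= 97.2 False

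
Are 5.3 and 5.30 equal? Yes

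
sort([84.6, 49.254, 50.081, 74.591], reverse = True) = [84.6, 74.591, 50.081, 49.254]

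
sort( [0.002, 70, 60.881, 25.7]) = [0.002, 25.7, 60.881, 70]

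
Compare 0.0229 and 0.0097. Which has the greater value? 0.0229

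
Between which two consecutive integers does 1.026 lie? 1 and 2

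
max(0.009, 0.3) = 0.3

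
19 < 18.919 False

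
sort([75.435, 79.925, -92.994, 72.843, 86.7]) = [-92.994, 72.843, 75.435, 79.925, 86.7]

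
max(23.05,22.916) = 23.05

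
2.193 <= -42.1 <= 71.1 False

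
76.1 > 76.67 False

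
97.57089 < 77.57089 False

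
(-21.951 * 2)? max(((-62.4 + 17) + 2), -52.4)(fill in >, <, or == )<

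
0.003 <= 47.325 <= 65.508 True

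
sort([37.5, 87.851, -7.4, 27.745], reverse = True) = [87.851, 37.5, 27.745, -7.4]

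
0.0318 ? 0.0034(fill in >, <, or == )>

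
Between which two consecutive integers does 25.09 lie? 25 and 26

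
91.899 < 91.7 False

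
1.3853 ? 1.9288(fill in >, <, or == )<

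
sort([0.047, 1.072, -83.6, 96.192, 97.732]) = [-83.6, 0.047, 1.072, 96.192, 97.732]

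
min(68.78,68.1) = 68.1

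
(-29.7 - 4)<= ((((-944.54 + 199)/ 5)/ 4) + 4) True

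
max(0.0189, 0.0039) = 0.0189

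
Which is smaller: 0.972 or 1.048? 0.972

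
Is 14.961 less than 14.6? No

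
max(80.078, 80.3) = 80.3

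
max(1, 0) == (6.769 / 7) False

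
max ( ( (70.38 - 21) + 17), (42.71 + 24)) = 66.71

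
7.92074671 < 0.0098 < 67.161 False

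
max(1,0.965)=1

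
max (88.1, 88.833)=88.833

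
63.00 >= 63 True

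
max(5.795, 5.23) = 5.795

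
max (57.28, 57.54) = 57.54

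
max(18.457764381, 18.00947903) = 18.457764381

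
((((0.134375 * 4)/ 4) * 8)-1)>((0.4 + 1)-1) False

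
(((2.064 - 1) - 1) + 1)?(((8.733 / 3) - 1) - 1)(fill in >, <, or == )>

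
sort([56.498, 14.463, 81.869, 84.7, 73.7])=[14.463, 56.498, 73.7, 81.869, 84.7]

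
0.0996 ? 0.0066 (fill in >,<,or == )>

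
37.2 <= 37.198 False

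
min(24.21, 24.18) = 24.18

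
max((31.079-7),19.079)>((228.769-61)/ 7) True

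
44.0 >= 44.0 True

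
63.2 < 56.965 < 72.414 False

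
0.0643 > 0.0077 True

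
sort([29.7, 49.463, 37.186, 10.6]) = [10.6, 29.7, 37.186, 49.463]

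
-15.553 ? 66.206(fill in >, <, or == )<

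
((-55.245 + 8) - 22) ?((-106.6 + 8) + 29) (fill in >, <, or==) >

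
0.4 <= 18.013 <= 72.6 True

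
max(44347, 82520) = 82520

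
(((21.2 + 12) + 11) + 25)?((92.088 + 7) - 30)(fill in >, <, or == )>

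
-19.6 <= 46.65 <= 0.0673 False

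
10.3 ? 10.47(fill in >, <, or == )<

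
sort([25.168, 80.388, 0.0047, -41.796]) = [-41.796, 0.0047, 25.168, 80.388]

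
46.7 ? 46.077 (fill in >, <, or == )>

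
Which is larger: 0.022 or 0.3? 0.3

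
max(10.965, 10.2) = 10.965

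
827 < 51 False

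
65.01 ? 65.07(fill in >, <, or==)<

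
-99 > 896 False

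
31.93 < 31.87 False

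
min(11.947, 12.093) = 11.947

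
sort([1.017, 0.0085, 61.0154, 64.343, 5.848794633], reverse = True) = [64.343, 61.0154, 5.848794633, 1.017, 0.0085]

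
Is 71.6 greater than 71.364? Yes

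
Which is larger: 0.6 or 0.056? 0.6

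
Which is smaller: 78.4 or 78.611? 78.4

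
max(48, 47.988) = 48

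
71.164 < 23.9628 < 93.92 False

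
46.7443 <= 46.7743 True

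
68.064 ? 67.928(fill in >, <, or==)>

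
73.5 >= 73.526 False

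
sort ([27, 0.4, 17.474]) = [0.4, 17.474, 27]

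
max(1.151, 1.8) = 1.8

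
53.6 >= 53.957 False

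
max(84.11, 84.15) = 84.15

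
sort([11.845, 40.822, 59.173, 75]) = [11.845, 40.822, 59.173, 75]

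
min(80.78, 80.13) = 80.13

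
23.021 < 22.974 False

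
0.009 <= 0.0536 True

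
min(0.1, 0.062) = 0.062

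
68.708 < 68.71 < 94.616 True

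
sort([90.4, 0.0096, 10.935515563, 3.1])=[0.0096, 3.1, 10.935515563, 90.4]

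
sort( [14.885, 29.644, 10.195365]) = [10.195365, 14.885, 29.644]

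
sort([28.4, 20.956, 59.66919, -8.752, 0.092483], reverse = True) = [59.66919, 28.4, 20.956, 0.092483, -8.752]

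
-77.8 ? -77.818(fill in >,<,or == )>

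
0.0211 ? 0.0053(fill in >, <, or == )>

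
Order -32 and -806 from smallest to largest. -806, -32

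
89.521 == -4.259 False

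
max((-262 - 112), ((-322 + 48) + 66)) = -208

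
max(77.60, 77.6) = 77.6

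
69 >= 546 False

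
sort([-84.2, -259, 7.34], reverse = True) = [7.34, -84.2, -259]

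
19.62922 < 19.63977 True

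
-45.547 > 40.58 False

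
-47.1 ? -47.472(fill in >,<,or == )>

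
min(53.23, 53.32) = 53.23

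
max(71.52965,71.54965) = 71.54965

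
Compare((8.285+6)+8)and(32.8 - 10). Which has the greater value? (32.8 - 10)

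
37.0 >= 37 True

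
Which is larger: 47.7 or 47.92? 47.92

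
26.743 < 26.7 False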